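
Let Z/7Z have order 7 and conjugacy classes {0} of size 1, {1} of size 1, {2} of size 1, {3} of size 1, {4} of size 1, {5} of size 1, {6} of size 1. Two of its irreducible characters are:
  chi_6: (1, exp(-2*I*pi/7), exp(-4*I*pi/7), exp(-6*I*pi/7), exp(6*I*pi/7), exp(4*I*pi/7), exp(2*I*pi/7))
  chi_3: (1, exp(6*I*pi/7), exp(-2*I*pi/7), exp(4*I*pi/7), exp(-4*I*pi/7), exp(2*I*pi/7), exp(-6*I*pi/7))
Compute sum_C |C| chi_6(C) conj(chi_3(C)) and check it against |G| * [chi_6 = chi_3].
Sum = 0; so <chi_6, chi_3> = 0 (distinct irreducibles are orthogonal).

Justification: Compute term by term over conjugacy classes (|C| * chi_6(C) * conj(chi_3(C))):
  1*(1)*conj(1) + 1*(exp(-2*I*pi/7))*conj(exp(6*I*pi/7)) + 1*(exp(-4*I*pi/7))*conj(exp(-2*I*pi/7)) + 1*(exp(-6*I*pi/7))*conj(exp(4*I*pi/7)) + 1*(exp(6*I*pi/7))*conj(exp(-4*I*pi/7)) + 1*(exp(4*I*pi/7))*conj(exp(2*I*pi/7)) + 1*(exp(2*I*pi/7))*conj(exp(-6*I*pi/7))
  = (1) + (exp(6*I*pi/7)) + (exp(-2*I*pi/7)) + (exp(4*I*pi/7)) + (exp(-4*I*pi/7)) + (exp(2*I*pi/7)) + (exp(-6*I*pi/7))
  = 0.
(Exp terms are combined using exp(i*s)*conj(exp(i*t)) = exp(i*(s-t)), and sums of them are collapsed using the identity that for every m > 1 the m distinct m-th roots of unity sum to 0, e.g. 1 + exp(2*I*pi/3) + exp(-2*I*pi/3) = 0.)
Dividing by |G| = 7 gives 0/7 = 0, matching the row-orthogonality relation <chi_6, chi_3> = [chi_6 = chi_3].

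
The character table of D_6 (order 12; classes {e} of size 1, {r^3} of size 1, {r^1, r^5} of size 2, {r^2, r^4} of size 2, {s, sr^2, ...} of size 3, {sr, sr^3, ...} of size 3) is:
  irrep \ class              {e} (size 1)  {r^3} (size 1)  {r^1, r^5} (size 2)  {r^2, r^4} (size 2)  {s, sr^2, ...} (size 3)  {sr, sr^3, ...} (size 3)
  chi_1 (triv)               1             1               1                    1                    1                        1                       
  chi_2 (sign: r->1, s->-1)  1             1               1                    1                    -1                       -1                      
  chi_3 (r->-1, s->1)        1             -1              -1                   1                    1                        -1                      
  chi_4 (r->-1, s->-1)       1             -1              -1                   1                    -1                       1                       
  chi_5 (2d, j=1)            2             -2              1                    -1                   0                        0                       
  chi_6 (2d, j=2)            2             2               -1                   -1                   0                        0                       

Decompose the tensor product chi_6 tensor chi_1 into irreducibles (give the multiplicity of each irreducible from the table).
chi_6 tensor chi_1 = chi_6 (all other irreducibles have multiplicity 0).

Reasoning: The character of a tensor product is the pointwise product (chi_6 * chi_1)(C) = chi_6(C) * chi_1(C):
  {e}: (2)*(1), {r^3}: (2)*(1), {r^1, r^5}: (-1)*(1), {r^2, r^4}: (-1)*(1), {s, sr^2, ...}: (0)*(1), {sr, sr^3, ...}: (0)*(1)
so (chi_6 * chi_1) takes values
  {e} -> 2, {r^3} -> 2, {r^1, r^5} -> -1, {r^2, r^4} -> -1, {s, sr^2, ...} -> 0, {sr, sr^3, ...} -> 0.
Now take the inner product of this character with each irreducible chi from the table, <chi_6*chi_1, chi> = (1/12) sum_C |C| (chi_6*chi_1)(C) conj(chi(C)):
  <chi_6*chi_1, chi_1> = (1/12)[1*(2)*conj(1) + 1*(2)*conj(1) + 2*(-1)*conj(1) + 2*(-1)*conj(1) + 3*(0)*conj(1) + 3*(0)*conj(1)]
      = (1/12)[(2) + (2) + (-2) + (-2) + (0) + (0)] = 0/12 = 0
  <chi_6*chi_1, chi_2> = (1/12)[1*(2)*conj(1) + 1*(2)*conj(1) + 2*(-1)*conj(1) + 2*(-1)*conj(1) + 3*(0)*conj(-1) + 3*(0)*conj(-1)]
      = (1/12)[(2) + (2) + (-2) + (-2) + (0) + (0)] = 0/12 = 0
  <chi_6*chi_1, chi_3> = (1/12)[1*(2)*conj(1) + 1*(2)*conj(-1) + 2*(-1)*conj(-1) + 2*(-1)*conj(1) + 3*(0)*conj(1) + 3*(0)*conj(-1)]
      = (1/12)[(2) + (-2) + (2) + (-2) + (0) + (0)] = 0/12 = 0
  <chi_6*chi_1, chi_4> = (1/12)[1*(2)*conj(1) + 1*(2)*conj(-1) + 2*(-1)*conj(-1) + 2*(-1)*conj(1) + 3*(0)*conj(-1) + 3*(0)*conj(1)]
      = (1/12)[(2) + (-2) + (2) + (-2) + (0) + (0)] = 0/12 = 0
  <chi_6*chi_1, chi_5> = (1/12)[1*(2)*conj(2) + 1*(2)*conj(-2) + 2*(-1)*conj(1) + 2*(-1)*conj(-1) + 3*(0)*conj(0) + 3*(0)*conj(0)]
      = (1/12)[(4) + (-4) + (-2) + (2) + (0) + (0)] = 0/12 = 0
  <chi_6*chi_1, chi_6> = (1/12)[1*(2)*conj(2) + 1*(2)*conj(2) + 2*(-1)*conj(-1) + 2*(-1)*conj(-1) + 3*(0)*conj(0) + 3*(0)*conj(0)]
      = (1/12)[(4) + (4) + (2) + (2) + (0) + (0)] = 12/12 = 1
Hence the multiplicities are chi_6: 1. Dimension check: dim(chi_6)*dim(chi_1) = 2*1 = 2 and sum (mult * dim) = 1*2 = 2.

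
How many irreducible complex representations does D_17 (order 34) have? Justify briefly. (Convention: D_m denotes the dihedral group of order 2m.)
10

Argument: The number of irreducible complex representations of a finite group equals its number of conjugacy classes. D_17 has 10 conjugacy classes ((n+3)/2 for n odd), so D_17 (order 34) has exactly 10 irreducible complex representations.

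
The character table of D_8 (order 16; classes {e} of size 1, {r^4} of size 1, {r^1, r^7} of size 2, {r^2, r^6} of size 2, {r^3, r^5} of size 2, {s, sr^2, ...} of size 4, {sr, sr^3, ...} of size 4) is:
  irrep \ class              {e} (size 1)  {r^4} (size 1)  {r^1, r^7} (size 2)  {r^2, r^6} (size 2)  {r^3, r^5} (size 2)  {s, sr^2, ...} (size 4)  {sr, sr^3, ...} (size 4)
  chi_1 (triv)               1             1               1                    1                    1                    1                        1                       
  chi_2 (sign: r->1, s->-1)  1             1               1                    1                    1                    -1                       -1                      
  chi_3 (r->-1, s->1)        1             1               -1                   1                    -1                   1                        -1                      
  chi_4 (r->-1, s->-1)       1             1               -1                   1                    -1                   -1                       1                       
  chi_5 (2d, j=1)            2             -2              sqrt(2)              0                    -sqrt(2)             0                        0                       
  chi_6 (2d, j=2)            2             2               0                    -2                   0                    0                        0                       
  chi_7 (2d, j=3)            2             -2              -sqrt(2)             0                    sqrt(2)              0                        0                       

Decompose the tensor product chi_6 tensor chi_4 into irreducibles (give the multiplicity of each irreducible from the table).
chi_6 tensor chi_4 = chi_6 (all other irreducibles have multiplicity 0).

Details: The character of a tensor product is the pointwise product (chi_6 * chi_4)(C) = chi_6(C) * chi_4(C):
  {e}: (2)*(1), {r^4}: (2)*(1), {r^1, r^7}: (0)*(-1), {r^2, r^6}: (-2)*(1), {r^3, r^5}: (0)*(-1), {s, sr^2, ...}: (0)*(-1), {sr, sr^3, ...}: (0)*(1)
so (chi_6 * chi_4) takes values
  {e} -> 2, {r^4} -> 2, {r^1, r^7} -> 0, {r^2, r^6} -> -2, {r^3, r^5} -> 0, {s, sr^2, ...} -> 0, {sr, sr^3, ...} -> 0.
Now take the inner product of this character with each irreducible chi from the table, <chi_6*chi_4, chi> = (1/16) sum_C |C| (chi_6*chi_4)(C) conj(chi(C)):
  <chi_6*chi_4, chi_1> = (1/16)[1*(2)*conj(1) + 1*(2)*conj(1) + 2*(0)*conj(1) + 2*(-2)*conj(1) + 2*(0)*conj(1) + 4*(0)*conj(1) + 4*(0)*conj(1)]
      = (1/16)[(2) + (2) + (0) + (-4) + (0) + (0) + (0)] = 0/16 = 0
  <chi_6*chi_4, chi_2> = (1/16)[1*(2)*conj(1) + 1*(2)*conj(1) + 2*(0)*conj(1) + 2*(-2)*conj(1) + 2*(0)*conj(1) + 4*(0)*conj(-1) + 4*(0)*conj(-1)]
      = (1/16)[(2) + (2) + (0) + (-4) + (0) + (0) + (0)] = 0/16 = 0
  <chi_6*chi_4, chi_3> = (1/16)[1*(2)*conj(1) + 1*(2)*conj(1) + 2*(0)*conj(-1) + 2*(-2)*conj(1) + 2*(0)*conj(-1) + 4*(0)*conj(1) + 4*(0)*conj(-1)]
      = (1/16)[(2) + (2) + (0) + (-4) + (0) + (0) + (0)] = 0/16 = 0
  <chi_6*chi_4, chi_4> = (1/16)[1*(2)*conj(1) + 1*(2)*conj(1) + 2*(0)*conj(-1) + 2*(-2)*conj(1) + 2*(0)*conj(-1) + 4*(0)*conj(-1) + 4*(0)*conj(1)]
      = (1/16)[(2) + (2) + (0) + (-4) + (0) + (0) + (0)] = 0/16 = 0
  <chi_6*chi_4, chi_5> = (1/16)[1*(2)*conj(2) + 1*(2)*conj(-2) + 2*(0)*conj(sqrt(2)) + 2*(-2)*conj(0) + 2*(0)*conj(-sqrt(2)) + 4*(0)*conj(0) + 4*(0)*conj(0)]
      = (1/16)[(4) + (-4) + (0) + (0) + (0) + (0) + (0)] = 0/16 = 0
  <chi_6*chi_4, chi_6> = (1/16)[1*(2)*conj(2) + 1*(2)*conj(2) + 2*(0)*conj(0) + 2*(-2)*conj(-2) + 2*(0)*conj(0) + 4*(0)*conj(0) + 4*(0)*conj(0)]
      = (1/16)[(4) + (4) + (0) + (8) + (0) + (0) + (0)] = 16/16 = 1
  <chi_6*chi_4, chi_7> = (1/16)[1*(2)*conj(2) + 1*(2)*conj(-2) + 2*(0)*conj(-sqrt(2)) + 2*(-2)*conj(0) + 2*(0)*conj(sqrt(2)) + 4*(0)*conj(0) + 4*(0)*conj(0)]
      = (1/16)[(4) + (-4) + (0) + (0) + (0) + (0) + (0)] = 0/16 = 0
Hence the multiplicities are chi_6: 1. Dimension check: dim(chi_6)*dim(chi_4) = 2*1 = 2 and sum (mult * dim) = 1*2 = 2.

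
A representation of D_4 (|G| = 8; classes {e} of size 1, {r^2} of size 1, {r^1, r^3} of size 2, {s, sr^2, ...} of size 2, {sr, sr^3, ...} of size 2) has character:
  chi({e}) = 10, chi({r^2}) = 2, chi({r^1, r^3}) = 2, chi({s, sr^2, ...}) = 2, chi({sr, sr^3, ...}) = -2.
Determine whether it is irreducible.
Not irreducible (reducible): <chi, chi> = 16 > 1.

Reasoning: <chi, chi> = (1/|G|) sum_C |C| * |chi(C)|^2 = (1/8)[1*|10|^2 + 1*|2|^2 + 2*|2|^2 + 2*|2|^2 + 2*|-2|^2]
  = (1/8)[(100) + (4) + (8) + (8) + (8)] = 128/8 = 16.
A character is irreducible iff <chi, chi> = 1, so this representation is reducible.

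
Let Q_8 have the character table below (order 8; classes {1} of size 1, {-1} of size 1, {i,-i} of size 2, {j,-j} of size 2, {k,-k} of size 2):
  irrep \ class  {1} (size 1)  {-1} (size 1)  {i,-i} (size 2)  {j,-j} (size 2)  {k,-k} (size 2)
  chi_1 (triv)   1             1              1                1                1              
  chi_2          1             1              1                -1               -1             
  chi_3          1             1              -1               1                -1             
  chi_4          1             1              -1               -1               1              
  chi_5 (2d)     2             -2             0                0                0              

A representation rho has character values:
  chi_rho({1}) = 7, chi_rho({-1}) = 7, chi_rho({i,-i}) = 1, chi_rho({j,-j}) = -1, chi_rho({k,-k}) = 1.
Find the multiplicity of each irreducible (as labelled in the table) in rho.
Multiplicities: chi_1: 2, chi_2: 2, chi_3: 1, chi_4: 2, chi_5: 0.

Use <chi_rho, chi> = (1/|G|) sum_C |C| * chi_rho(C) * conj(chi(C)) with |G| = 8 for each irreducible chi in the table:
  <chi_rho, chi_1> = (1/8)[1*(7)*conj(1) + 1*(7)*conj(1) + 2*(1)*conj(1) + 2*(-1)*conj(1) + 2*(1)*conj(1)]
      = (1/8)[(7) + (7) + (2) + (-2) + (2)] = 16/8 = 2
  <chi_rho, chi_2> = (1/8)[1*(7)*conj(1) + 1*(7)*conj(1) + 2*(1)*conj(1) + 2*(-1)*conj(-1) + 2*(1)*conj(-1)]
      = (1/8)[(7) + (7) + (2) + (2) + (-2)] = 16/8 = 2
  <chi_rho, chi_3> = (1/8)[1*(7)*conj(1) + 1*(7)*conj(1) + 2*(1)*conj(-1) + 2*(-1)*conj(1) + 2*(1)*conj(-1)]
      = (1/8)[(7) + (7) + (-2) + (-2) + (-2)] = 8/8 = 1
  <chi_rho, chi_4> = (1/8)[1*(7)*conj(1) + 1*(7)*conj(1) + 2*(1)*conj(-1) + 2*(-1)*conj(-1) + 2*(1)*conj(1)]
      = (1/8)[(7) + (7) + (-2) + (2) + (2)] = 16/8 = 2
  <chi_rho, chi_5> = (1/8)[1*(7)*conj(2) + 1*(7)*conj(-2) + 2*(1)*conj(0) + 2*(-1)*conj(0) + 2*(1)*conj(0)]
      = (1/8)[(14) + (-14) + (0) + (0) + (0)] = 0/8 = 0
Dimension check: dim(rho) = sum (mult * dim) = 2*1 + 2*1 + 1*1 + 2*1 + 0*2 = 7 = chi_rho(e) = 7.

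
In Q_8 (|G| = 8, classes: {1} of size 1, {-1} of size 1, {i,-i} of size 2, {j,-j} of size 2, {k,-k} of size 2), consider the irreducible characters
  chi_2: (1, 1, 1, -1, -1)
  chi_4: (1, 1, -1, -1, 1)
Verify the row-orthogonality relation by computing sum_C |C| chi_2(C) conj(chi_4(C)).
Sum = 0; so <chi_2, chi_4> = 0 (distinct irreducibles are orthogonal).

Details: Compute term by term over conjugacy classes (|C| * chi_2(C) * conj(chi_4(C))):
  1*(1)*conj(1) + 1*(1)*conj(1) + 2*(1)*conj(-1) + 2*(-1)*conj(-1) + 2*(-1)*conj(1)
  = (1) + (1) + (-2) + (2) + (-2)
  = 0.
Dividing by |G| = 8 gives 0/8 = 0, matching the row-orthogonality relation <chi_2, chi_4> = [chi_2 = chi_4].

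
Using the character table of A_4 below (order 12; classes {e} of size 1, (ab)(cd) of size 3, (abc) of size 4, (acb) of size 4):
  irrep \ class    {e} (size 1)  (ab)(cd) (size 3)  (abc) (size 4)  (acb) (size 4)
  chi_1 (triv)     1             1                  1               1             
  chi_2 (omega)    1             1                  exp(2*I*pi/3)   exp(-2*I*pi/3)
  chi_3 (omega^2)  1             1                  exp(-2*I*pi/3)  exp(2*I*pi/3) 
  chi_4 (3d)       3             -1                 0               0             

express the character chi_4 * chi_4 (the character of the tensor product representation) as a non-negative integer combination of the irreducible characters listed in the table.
chi_4 tensor chi_4 = chi_1 + chi_2 + chi_3 + 2*chi_4 (all other irreducibles have multiplicity 0).

Working: The character of a tensor product is the pointwise product (chi_4 * chi_4)(C) = chi_4(C) * chi_4(C):
  {e}: (3)*(3), (ab)(cd): (-1)*(-1), (abc): (0)*(0), (acb): (0)*(0)
so (chi_4 * chi_4) takes values
  {e} -> 9, (ab)(cd) -> 1, (abc) -> 0, (acb) -> 0.
Now take the inner product of this character with each irreducible chi from the table, <chi_4*chi_4, chi> = (1/12) sum_C |C| (chi_4*chi_4)(C) conj(chi(C)):
  <chi_4*chi_4, chi_1> = (1/12)[1*(9)*conj(1) + 3*(1)*conj(1) + 4*(0)*conj(1) + 4*(0)*conj(1)]
      = (1/12)[(9) + (3) + (0) + (0)] = 12/12 = 1
  <chi_4*chi_4, chi_2> = (1/12)[1*(9)*conj(1) + 3*(1)*conj(1) + 4*(0)*conj(exp(2*I*pi/3)) + 4*(0)*conj(exp(-2*I*pi/3))]
      = (1/12)[(9) + (3) + (0) + (0)] = 12/12 = 1
  <chi_4*chi_4, chi_3> = (1/12)[1*(9)*conj(1) + 3*(1)*conj(1) + 4*(0)*conj(exp(-2*I*pi/3)) + 4*(0)*conj(exp(2*I*pi/3))]
      = (1/12)[(9) + (3) + (0) + (0)] = 12/12 = 1
  <chi_4*chi_4, chi_4> = (1/12)[1*(9)*conj(3) + 3*(1)*conj(-1) + 4*(0)*conj(0) + 4*(0)*conj(0)]
      = (1/12)[(27) + (-3) + (0) + (0)] = 24/12 = 2
(Exp terms are combined using exp(i*s)*conj(exp(i*t)) = exp(i*(s-t)), and sums of them are collapsed using the identity that for every m > 1 the m distinct m-th roots of unity sum to 0, e.g. 1 + exp(2*I*pi/3) + exp(-2*I*pi/3) = 0.)
Hence the multiplicities are chi_1: 1, chi_2: 1, chi_3: 1, chi_4: 2. Dimension check: dim(chi_4)*dim(chi_4) = 3*3 = 9 and sum (mult * dim) = 1*1 + 1*1 + 1*1 + 2*3 = 9.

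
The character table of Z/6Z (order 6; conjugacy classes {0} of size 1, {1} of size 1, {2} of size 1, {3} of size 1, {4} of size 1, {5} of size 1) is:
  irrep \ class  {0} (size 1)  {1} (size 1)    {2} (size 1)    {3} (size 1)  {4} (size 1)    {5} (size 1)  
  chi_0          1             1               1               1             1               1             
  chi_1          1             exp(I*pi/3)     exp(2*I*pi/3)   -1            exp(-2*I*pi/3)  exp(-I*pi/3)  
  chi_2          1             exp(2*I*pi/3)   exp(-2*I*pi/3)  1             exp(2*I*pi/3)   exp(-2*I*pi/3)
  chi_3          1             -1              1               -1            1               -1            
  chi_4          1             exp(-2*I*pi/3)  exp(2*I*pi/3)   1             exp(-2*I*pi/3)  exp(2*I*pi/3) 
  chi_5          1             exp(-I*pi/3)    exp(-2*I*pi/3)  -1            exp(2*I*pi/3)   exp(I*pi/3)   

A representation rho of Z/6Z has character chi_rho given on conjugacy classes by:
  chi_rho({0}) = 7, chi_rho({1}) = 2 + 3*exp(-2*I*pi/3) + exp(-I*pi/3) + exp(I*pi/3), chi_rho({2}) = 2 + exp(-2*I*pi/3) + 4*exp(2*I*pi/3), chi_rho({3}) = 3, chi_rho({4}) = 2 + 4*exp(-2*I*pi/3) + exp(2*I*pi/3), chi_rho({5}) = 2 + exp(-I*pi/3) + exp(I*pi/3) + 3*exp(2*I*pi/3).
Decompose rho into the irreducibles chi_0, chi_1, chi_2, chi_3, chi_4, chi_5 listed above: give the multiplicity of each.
Multiplicities: chi_0: 2, chi_1: 1, chi_2: 0, chi_3: 0, chi_4: 3, chi_5: 1.

Proof sketch: Use <chi_rho, chi> = (1/|G|) sum_C |C| * chi_rho(C) * conj(chi(C)) with |G| = 6 for each irreducible chi in the table:
  <chi_rho, chi_0> = (1/6)[1*(7)*conj(1) + 1*(2 + 3*exp(-2*I*pi/3) + exp(-I*pi/3) + exp(I*pi/3))*conj(1) + 1*(2 + exp(-2*I*pi/3) + 4*exp(2*I*pi/3))*conj(1) + 1*(3)*conj(1) + 1*(2 + 4*exp(-2*I*pi/3) + exp(2*I*pi/3))*conj(1) + 1*(2 + exp(-I*pi/3) + exp(I*pi/3) + 3*exp(2*I*pi/3))*conj(1)]
      = (1/6)[(7) + (2 + 3*exp(-2*I*pi/3) + exp(-I*pi/3) + exp(I*pi/3)) + (2 + exp(-2*I*pi/3) + 4*exp(2*I*pi/3)) + (3) + (2 + 4*exp(-2*I*pi/3) + exp(2*I*pi/3)) + (2 + exp(-I*pi/3) + exp(I*pi/3) + 3*exp(2*I*pi/3))] = 12/6 = 2
  <chi_rho, chi_1> = (1/6)[1*(7)*conj(1) + 1*(2 + 3*exp(-2*I*pi/3) + exp(-I*pi/3) + exp(I*pi/3))*conj(exp(I*pi/3)) + 1*(2 + exp(-2*I*pi/3) + 4*exp(2*I*pi/3))*conj(exp(2*I*pi/3)) + 1*(3)*conj(-1) + 1*(2 + 4*exp(-2*I*pi/3) + exp(2*I*pi/3))*conj(exp(-2*I*pi/3)) + 1*(2 + exp(-I*pi/3) + exp(I*pi/3) + 3*exp(2*I*pi/3))*conj(exp(-I*pi/3))]
      = (1/6)[(7) + (-2 + 2*exp(-I*pi/3) + exp(-2*I*pi/3)) + (4 + 2*exp(-2*I*pi/3) + exp(2*I*pi/3)) + (-3) + (4 + exp(-2*I*pi/3) + 2*exp(2*I*pi/3)) + (-2 + exp(2*I*pi/3) + 2*exp(I*pi/3))] = 6/6 = 1
  <chi_rho, chi_2> = (1/6)[1*(7)*conj(1) + 1*(2 + 3*exp(-2*I*pi/3) + exp(-I*pi/3) + exp(I*pi/3))*conj(exp(2*I*pi/3)) + 1*(2 + exp(-2*I*pi/3) + 4*exp(2*I*pi/3))*conj(exp(-2*I*pi/3)) + 1*(3)*conj(1) + 1*(2 + 4*exp(-2*I*pi/3) + exp(2*I*pi/3))*conj(exp(2*I*pi/3)) + 1*(2 + exp(-I*pi/3) + exp(I*pi/3) + 3*exp(2*I*pi/3))*conj(exp(-2*I*pi/3))]
      = (1/6)[(7) + (-3) + (1 + 4*exp(-2*I*pi/3) + 2*exp(2*I*pi/3)) + (3) + (1 + 2*exp(-2*I*pi/3) + 4*exp(2*I*pi/3)) + (-3)] = 0/6 = 0
  <chi_rho, chi_3> = (1/6)[1*(7)*conj(1) + 1*(2 + 3*exp(-2*I*pi/3) + exp(-I*pi/3) + exp(I*pi/3))*conj(-1) + 1*(2 + exp(-2*I*pi/3) + 4*exp(2*I*pi/3))*conj(1) + 1*(3)*conj(-1) + 1*(2 + 4*exp(-2*I*pi/3) + exp(2*I*pi/3))*conj(1) + 1*(2 + exp(-I*pi/3) + exp(I*pi/3) + 3*exp(2*I*pi/3))*conj(-1)]
      = (1/6)[(7) + (-2 - exp(I*pi/3) - exp(-I*pi/3) - 3*exp(-2*I*pi/3)) + (2 + exp(-2*I*pi/3) + 4*exp(2*I*pi/3)) + (-3) + (2 + 4*exp(-2*I*pi/3) + exp(2*I*pi/3)) + (-2 - 3*exp(2*I*pi/3) - exp(I*pi/3) - exp(-I*pi/3))] = 0/6 = 0
  <chi_rho, chi_4> = (1/6)[1*(7)*conj(1) + 1*(2 + 3*exp(-2*I*pi/3) + exp(-I*pi/3) + exp(I*pi/3))*conj(exp(-2*I*pi/3)) + 1*(2 + exp(-2*I*pi/3) + 4*exp(2*I*pi/3))*conj(exp(2*I*pi/3)) + 1*(3)*conj(1) + 1*(2 + 4*exp(-2*I*pi/3) + exp(2*I*pi/3))*conj(exp(-2*I*pi/3)) + 1*(2 + exp(-I*pi/3) + exp(I*pi/3) + 3*exp(2*I*pi/3))*conj(exp(2*I*pi/3))]
      = (1/6)[(7) + (2 + exp(I*pi/3) + 2*exp(2*I*pi/3)) + (4 + 2*exp(-2*I*pi/3) + exp(2*I*pi/3)) + (3) + (4 + exp(-2*I*pi/3) + 2*exp(2*I*pi/3)) + (2 + 2*exp(-2*I*pi/3) + exp(-I*pi/3))] = 18/6 = 3
  <chi_rho, chi_5> = (1/6)[1*(7)*conj(1) + 1*(2 + 3*exp(-2*I*pi/3) + exp(-I*pi/3) + exp(I*pi/3))*conj(exp(-I*pi/3)) + 1*(2 + exp(-2*I*pi/3) + 4*exp(2*I*pi/3))*conj(exp(-2*I*pi/3)) + 1*(3)*conj(-1) + 1*(2 + 4*exp(-2*I*pi/3) + exp(2*I*pi/3))*conj(exp(2*I*pi/3)) + 1*(2 + exp(-I*pi/3) + exp(I*pi/3) + 3*exp(2*I*pi/3))*conj(exp(I*pi/3))]
      = (1/6)[(7) + (3) + (1 + 4*exp(-2*I*pi/3) + 2*exp(2*I*pi/3)) + (-3) + (1 + 2*exp(-2*I*pi/3) + 4*exp(2*I*pi/3)) + (3)] = 6/6 = 1
(Exp terms are combined using exp(i*s)*conj(exp(i*t)) = exp(i*(s-t)), and sums of them are collapsed using the identity that for every m > 1 the m distinct m-th roots of unity sum to 0, e.g. 1 + exp(2*I*pi/3) + exp(-2*I*pi/3) = 0.)
Dimension check: dim(rho) = sum (mult * dim) = 2*1 + 1*1 + 0*1 + 0*1 + 3*1 + 1*1 = 7 = chi_rho(e) = 7.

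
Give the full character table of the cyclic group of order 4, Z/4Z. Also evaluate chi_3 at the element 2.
Character table of Z/4Z (irreps indexed chi_0,...,chi_3 with chi_k(m) = zeta_4^(k*m), zeta_4 = exp(2*pi*i/4)):
  irrep \ class  {0} (size 1)  {1} (size 1)  {2} (size 1)  {3} (size 1)
  chi_0          1             1             1             1           
  chi_1          1             I             -1            -I          
  chi_2          1             -1            1             -1          
  chi_3          1             -I            -1            I           

Spot check: chi_3(2) = zeta_4^(3*2) = zeta_4^6 = -1.

Solution. Z/4Z is abelian, so all 4 irreducible complex representations are 1-dimensional. They are given by chi_k(m) = zeta_4^(k*m) for k = 0,...,3. Row orthogonality: sum_m chi_k(m) conj(chi_l(m)) = 4 * [k = l].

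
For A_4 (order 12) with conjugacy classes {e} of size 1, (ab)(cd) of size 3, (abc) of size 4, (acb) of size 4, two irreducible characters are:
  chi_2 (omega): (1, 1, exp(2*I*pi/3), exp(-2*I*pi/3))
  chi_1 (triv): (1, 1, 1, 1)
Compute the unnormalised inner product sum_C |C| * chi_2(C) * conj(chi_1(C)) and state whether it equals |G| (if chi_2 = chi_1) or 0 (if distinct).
Sum = 0; so <chi_2, chi_1> = 0 (distinct irreducibles are orthogonal).

Working: Compute term by term over conjugacy classes (|C| * chi_2(C) * conj(chi_1(C))):
  1*(1)*conj(1) + 3*(1)*conj(1) + 4*(exp(2*I*pi/3))*conj(1) + 4*(exp(-2*I*pi/3))*conj(1)
  = (1) + (3) + (4*exp(2*I*pi/3)) + (4*exp(-2*I*pi/3))
  = 0.
(Exp terms are combined using exp(i*s)*conj(exp(i*t)) = exp(i*(s-t)), and sums of them are collapsed using the identity that for every m > 1 the m distinct m-th roots of unity sum to 0, e.g. 1 + exp(2*I*pi/3) + exp(-2*I*pi/3) = 0.)
Dividing by |G| = 12 gives 0/12 = 0, matching the row-orthogonality relation <chi_2, chi_1> = [chi_2 = chi_1].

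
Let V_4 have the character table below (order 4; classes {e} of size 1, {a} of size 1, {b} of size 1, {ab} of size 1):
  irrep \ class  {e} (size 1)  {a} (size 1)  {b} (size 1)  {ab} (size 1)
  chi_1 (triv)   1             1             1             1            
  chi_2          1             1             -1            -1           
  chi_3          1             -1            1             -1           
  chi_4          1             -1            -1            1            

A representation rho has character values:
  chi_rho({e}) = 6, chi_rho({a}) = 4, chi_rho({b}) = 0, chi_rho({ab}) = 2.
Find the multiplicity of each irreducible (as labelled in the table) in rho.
Multiplicities: chi_1: 3, chi_2: 2, chi_3: 0, chi_4: 1.

Why: Use <chi_rho, chi> = (1/|G|) sum_C |C| * chi_rho(C) * conj(chi(C)) with |G| = 4 for each irreducible chi in the table:
  <chi_rho, chi_1> = (1/4)[1*(6)*conj(1) + 1*(4)*conj(1) + 1*(0)*conj(1) + 1*(2)*conj(1)]
      = (1/4)[(6) + (4) + (0) + (2)] = 12/4 = 3
  <chi_rho, chi_2> = (1/4)[1*(6)*conj(1) + 1*(4)*conj(1) + 1*(0)*conj(-1) + 1*(2)*conj(-1)]
      = (1/4)[(6) + (4) + (0) + (-2)] = 8/4 = 2
  <chi_rho, chi_3> = (1/4)[1*(6)*conj(1) + 1*(4)*conj(-1) + 1*(0)*conj(1) + 1*(2)*conj(-1)]
      = (1/4)[(6) + (-4) + (0) + (-2)] = 0/4 = 0
  <chi_rho, chi_4> = (1/4)[1*(6)*conj(1) + 1*(4)*conj(-1) + 1*(0)*conj(-1) + 1*(2)*conj(1)]
      = (1/4)[(6) + (-4) + (0) + (2)] = 4/4 = 1
Dimension check: dim(rho) = sum (mult * dim) = 3*1 + 2*1 + 0*1 + 1*1 = 6 = chi_rho(e) = 6.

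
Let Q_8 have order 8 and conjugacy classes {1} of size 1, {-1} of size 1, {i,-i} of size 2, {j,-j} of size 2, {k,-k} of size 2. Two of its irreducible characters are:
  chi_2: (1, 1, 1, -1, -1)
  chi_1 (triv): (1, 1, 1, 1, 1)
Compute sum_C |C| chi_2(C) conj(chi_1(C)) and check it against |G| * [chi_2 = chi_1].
Sum = 0; so <chi_2, chi_1> = 0 (distinct irreducibles are orthogonal).

Details: Compute term by term over conjugacy classes (|C| * chi_2(C) * conj(chi_1(C))):
  1*(1)*conj(1) + 1*(1)*conj(1) + 2*(1)*conj(1) + 2*(-1)*conj(1) + 2*(-1)*conj(1)
  = (1) + (1) + (2) + (-2) + (-2)
  = 0.
Dividing by |G| = 8 gives 0/8 = 0, matching the row-orthogonality relation <chi_2, chi_1> = [chi_2 = chi_1].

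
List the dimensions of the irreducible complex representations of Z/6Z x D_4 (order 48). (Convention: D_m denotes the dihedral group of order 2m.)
Dimensions: 1, 1, 1, 1, 1, 1, 1, 1, 1, 1, 1, 1, 1, 1, 1, 1, 1, 1, 1, 1, 1, 1, 1, 1, 2, 2, 2, 2, 2, 2

Working: There are 30 irreducibles (= number of conjugacy classes). Their dimensions d_i satisfy sum d_i^2 = |G| = 48: 1 + 1 + 1 + 1 + 1 + 1 + 1 + 1 + 1 + 1 + 1 + 1 + 1 + 1 + 1 + 1 + 1 + 1 + 1 + 1 + 1 + 1 + 1 + 1 + 4 + 4 + 4 + 4 + 4 + 4 = 48. (For the product with Z/6Z: each of the 6 1-dim characters of Z/6Z tensors with each irrep of D_4, giving 6 copies of each D_4-dimension.)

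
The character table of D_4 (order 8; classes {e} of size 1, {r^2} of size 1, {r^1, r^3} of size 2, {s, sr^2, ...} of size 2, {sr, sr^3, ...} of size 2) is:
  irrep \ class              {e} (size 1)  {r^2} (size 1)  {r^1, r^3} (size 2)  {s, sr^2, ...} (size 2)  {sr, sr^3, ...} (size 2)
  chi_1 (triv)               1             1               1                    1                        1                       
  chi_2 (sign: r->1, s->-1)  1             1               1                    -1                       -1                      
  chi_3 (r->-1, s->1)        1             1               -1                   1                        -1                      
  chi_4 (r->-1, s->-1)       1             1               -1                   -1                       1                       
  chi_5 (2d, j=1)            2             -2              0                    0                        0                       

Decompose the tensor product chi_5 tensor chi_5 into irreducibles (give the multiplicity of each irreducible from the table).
chi_5 tensor chi_5 = chi_1 + chi_2 + chi_3 + chi_4 (all other irreducibles have multiplicity 0).

Details: The character of a tensor product is the pointwise product (chi_5 * chi_5)(C) = chi_5(C) * chi_5(C):
  {e}: (2)*(2), {r^2}: (-2)*(-2), {r^1, r^3}: (0)*(0), {s, sr^2, ...}: (0)*(0), {sr, sr^3, ...}: (0)*(0)
so (chi_5 * chi_5) takes values
  {e} -> 4, {r^2} -> 4, {r^1, r^3} -> 0, {s, sr^2, ...} -> 0, {sr, sr^3, ...} -> 0.
Now take the inner product of this character with each irreducible chi from the table, <chi_5*chi_5, chi> = (1/8) sum_C |C| (chi_5*chi_5)(C) conj(chi(C)):
  <chi_5*chi_5, chi_1> = (1/8)[1*(4)*conj(1) + 1*(4)*conj(1) + 2*(0)*conj(1) + 2*(0)*conj(1) + 2*(0)*conj(1)]
      = (1/8)[(4) + (4) + (0) + (0) + (0)] = 8/8 = 1
  <chi_5*chi_5, chi_2> = (1/8)[1*(4)*conj(1) + 1*(4)*conj(1) + 2*(0)*conj(1) + 2*(0)*conj(-1) + 2*(0)*conj(-1)]
      = (1/8)[(4) + (4) + (0) + (0) + (0)] = 8/8 = 1
  <chi_5*chi_5, chi_3> = (1/8)[1*(4)*conj(1) + 1*(4)*conj(1) + 2*(0)*conj(-1) + 2*(0)*conj(1) + 2*(0)*conj(-1)]
      = (1/8)[(4) + (4) + (0) + (0) + (0)] = 8/8 = 1
  <chi_5*chi_5, chi_4> = (1/8)[1*(4)*conj(1) + 1*(4)*conj(1) + 2*(0)*conj(-1) + 2*(0)*conj(-1) + 2*(0)*conj(1)]
      = (1/8)[(4) + (4) + (0) + (0) + (0)] = 8/8 = 1
  <chi_5*chi_5, chi_5> = (1/8)[1*(4)*conj(2) + 1*(4)*conj(-2) + 2*(0)*conj(0) + 2*(0)*conj(0) + 2*(0)*conj(0)]
      = (1/8)[(8) + (-8) + (0) + (0) + (0)] = 0/8 = 0
Hence the multiplicities are chi_1: 1, chi_2: 1, chi_3: 1, chi_4: 1. Dimension check: dim(chi_5)*dim(chi_5) = 2*2 = 4 and sum (mult * dim) = 1*1 + 1*1 + 1*1 + 1*1 = 4.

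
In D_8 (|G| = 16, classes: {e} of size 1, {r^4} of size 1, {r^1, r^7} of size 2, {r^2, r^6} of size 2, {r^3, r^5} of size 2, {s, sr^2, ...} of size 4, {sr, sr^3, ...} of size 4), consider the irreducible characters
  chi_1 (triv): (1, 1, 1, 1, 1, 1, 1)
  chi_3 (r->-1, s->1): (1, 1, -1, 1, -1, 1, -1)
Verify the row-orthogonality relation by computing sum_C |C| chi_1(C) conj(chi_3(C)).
Sum = 0; so <chi_1, chi_3> = 0 (distinct irreducibles are orthogonal).

Details: Compute term by term over conjugacy classes (|C| * chi_1(C) * conj(chi_3(C))):
  1*(1)*conj(1) + 1*(1)*conj(1) + 2*(1)*conj(-1) + 2*(1)*conj(1) + 2*(1)*conj(-1) + 4*(1)*conj(1) + 4*(1)*conj(-1)
  = (1) + (1) + (-2) + (2) + (-2) + (4) + (-4)
  = 0.
Dividing by |G| = 16 gives 0/16 = 0, matching the row-orthogonality relation <chi_1, chi_3> = [chi_1 = chi_3].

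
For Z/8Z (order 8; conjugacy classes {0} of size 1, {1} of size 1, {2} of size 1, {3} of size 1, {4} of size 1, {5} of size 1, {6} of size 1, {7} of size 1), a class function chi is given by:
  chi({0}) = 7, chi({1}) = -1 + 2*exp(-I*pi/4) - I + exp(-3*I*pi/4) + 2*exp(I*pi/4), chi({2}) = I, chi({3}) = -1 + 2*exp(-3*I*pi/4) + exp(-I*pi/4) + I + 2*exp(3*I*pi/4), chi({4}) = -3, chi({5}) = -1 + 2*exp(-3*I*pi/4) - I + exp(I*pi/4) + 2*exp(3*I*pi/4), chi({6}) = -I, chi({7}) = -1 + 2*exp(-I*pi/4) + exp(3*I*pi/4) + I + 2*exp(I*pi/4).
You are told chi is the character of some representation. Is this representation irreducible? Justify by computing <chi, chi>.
Not irreducible (reducible): <chi, chi> = 11 > 1.

<chi, chi> = (1/|G|) sum_C |C| * |chi(C)|^2 = (1/8)[1*|7|^2 + 1*|-1 + 2*exp(-I*pi/4) - I + exp(-3*I*pi/4) + 2*exp(I*pi/4)|^2 + 1*|I|^2 + 1*|-1 + 2*exp(-3*I*pi/4) + exp(-I*pi/4) + I + 2*exp(3*I*pi/4)|^2 + 1*|-3|^2 + 1*|-1 + 2*exp(-3*I*pi/4) - I + exp(I*pi/4) + 2*exp(3*I*pi/4)|^2 + 1*|-I|^2 + 1*|-1 + 2*exp(-I*pi/4) + exp(3*I*pi/4) + I + 2*exp(I*pi/4)|^2]
  = (1/8)[(49) + (7 - 4*exp(I*pi/4) - exp(3*I*pi/4) - 2*exp(-3*I*pi/4) - 3*exp(-I*pi/4)) + (1) + (7 - 3*exp(3*I*pi/4) - 2*exp(I*pi/4) - exp(-I*pi/4) - 4*exp(-3*I*pi/4)) + (9) + (7 - 3*exp(3*I*pi/4) - 2*exp(I*pi/4) - exp(-I*pi/4) - 4*exp(-3*I*pi/4)) + (1) + (7 - 4*exp(I*pi/4) - exp(3*I*pi/4) - 2*exp(-3*I*pi/4) - 3*exp(-I*pi/4))] = 88/8 = 11.
(Exp terms are combined using exp(i*s)*conj(exp(i*t)) = exp(i*(s-t)), and sums of them are collapsed using the identity that for every m > 1 the m distinct m-th roots of unity sum to 0, e.g. 1 + exp(2*I*pi/3) + exp(-2*I*pi/3) = 0.)
A character is irreducible iff <chi, chi> = 1, so this representation is reducible.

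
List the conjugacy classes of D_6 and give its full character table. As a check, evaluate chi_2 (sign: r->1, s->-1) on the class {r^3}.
Conjugacy classes: {e} of size 1, {r^3} of size 1, {r^1, r^5} of size 2, {r^2, r^4} of size 2, {s, sr^2, ...} of size 3, {sr, sr^3, ...} of size 3.
Character table:
  irrep \ class              {e} (size 1)  {r^3} (size 1)  {r^1, r^5} (size 2)  {r^2, r^4} (size 2)  {s, sr^2, ...} (size 3)  {sr, sr^3, ...} (size 3)
  chi_1 (triv)               1             1               1                    1                    1                        1                       
  chi_2 (sign: r->1, s->-1)  1             1               1                    1                    -1                       -1                      
  chi_3 (r->-1, s->1)        1             -1              -1                   1                    1                        -1                      
  chi_4 (r->-1, s->-1)       1             -1              -1                   1                    -1                       1                       
  chi_5 (2d, j=1)            2             -2              1                    -1                   0                        0                       
  chi_6 (2d, j=2)            2             2               -1                   -1                   0                        0                       

Spot check: chi_2 (sign: r->1, s->-1) on {r^3} = 1.

Solution. D_6 has order 2*6 = 12 with 6 conjugacy classes, hence 6 irreducibles. Sum of squared dims 1 + 1 + 1 + 1 + 4 + 4 = 12 = |G|. Linear characters come from the abelianisation; the 2-dimensional irreps have character r^k -> 2*cos(2*pi*j*k/6), reflections -> 0.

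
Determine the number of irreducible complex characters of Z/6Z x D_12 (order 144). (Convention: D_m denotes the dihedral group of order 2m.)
54

The number of irreducible complex representations of a finite group equals its number of conjugacy classes. For a direct product, #classes(G x H) = #classes(G) * #classes(H). Z/6Z has 6 classes (abelian), D_12 has 9 classes, so 6 * 9 = 54, so Z/6Z x D_12 (order 144) has exactly 54 irreducible complex representations.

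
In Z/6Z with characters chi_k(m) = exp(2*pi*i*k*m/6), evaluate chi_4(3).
chi_4(3) = zeta_6^12 = 1

Solution. chi_4(3) = zeta_6^(4*3) = zeta_6^12. Since zeta_6^6 = 1, this equals zeta_6^0 = exp(2*pi*i*0/6) = 1.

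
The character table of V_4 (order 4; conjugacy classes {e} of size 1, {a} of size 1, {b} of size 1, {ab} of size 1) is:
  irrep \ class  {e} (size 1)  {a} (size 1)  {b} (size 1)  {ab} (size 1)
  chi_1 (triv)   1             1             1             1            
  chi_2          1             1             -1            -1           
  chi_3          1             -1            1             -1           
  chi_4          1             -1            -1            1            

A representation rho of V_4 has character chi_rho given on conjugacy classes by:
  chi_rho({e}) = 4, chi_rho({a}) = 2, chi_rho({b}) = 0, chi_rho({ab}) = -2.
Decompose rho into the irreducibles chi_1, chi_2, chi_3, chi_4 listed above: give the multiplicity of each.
Multiplicities: chi_1: 1, chi_2: 2, chi_3: 1, chi_4: 0.

Justification: Use <chi_rho, chi> = (1/|G|) sum_C |C| * chi_rho(C) * conj(chi(C)) with |G| = 4 for each irreducible chi in the table:
  <chi_rho, chi_1> = (1/4)[1*(4)*conj(1) + 1*(2)*conj(1) + 1*(0)*conj(1) + 1*(-2)*conj(1)]
      = (1/4)[(4) + (2) + (0) + (-2)] = 4/4 = 1
  <chi_rho, chi_2> = (1/4)[1*(4)*conj(1) + 1*(2)*conj(1) + 1*(0)*conj(-1) + 1*(-2)*conj(-1)]
      = (1/4)[(4) + (2) + (0) + (2)] = 8/4 = 2
  <chi_rho, chi_3> = (1/4)[1*(4)*conj(1) + 1*(2)*conj(-1) + 1*(0)*conj(1) + 1*(-2)*conj(-1)]
      = (1/4)[(4) + (-2) + (0) + (2)] = 4/4 = 1
  <chi_rho, chi_4> = (1/4)[1*(4)*conj(1) + 1*(2)*conj(-1) + 1*(0)*conj(-1) + 1*(-2)*conj(1)]
      = (1/4)[(4) + (-2) + (0) + (-2)] = 0/4 = 0
Dimension check: dim(rho) = sum (mult * dim) = 1*1 + 2*1 + 1*1 + 0*1 = 4 = chi_rho(e) = 4.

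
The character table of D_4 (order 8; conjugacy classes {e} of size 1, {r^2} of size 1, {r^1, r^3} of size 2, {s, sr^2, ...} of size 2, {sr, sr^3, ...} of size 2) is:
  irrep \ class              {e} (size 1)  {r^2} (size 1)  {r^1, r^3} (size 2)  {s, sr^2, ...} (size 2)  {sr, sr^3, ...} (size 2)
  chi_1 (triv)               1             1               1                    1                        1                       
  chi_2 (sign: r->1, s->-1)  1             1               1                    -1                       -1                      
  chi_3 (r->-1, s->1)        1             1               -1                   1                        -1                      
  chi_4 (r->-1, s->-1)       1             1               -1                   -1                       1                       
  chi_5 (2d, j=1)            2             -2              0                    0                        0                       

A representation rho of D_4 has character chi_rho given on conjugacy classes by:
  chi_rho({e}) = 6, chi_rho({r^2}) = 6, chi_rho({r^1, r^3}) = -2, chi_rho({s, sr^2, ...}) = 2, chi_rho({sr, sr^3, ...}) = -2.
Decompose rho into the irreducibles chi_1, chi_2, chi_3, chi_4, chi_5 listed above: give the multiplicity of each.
Multiplicities: chi_1: 1, chi_2: 1, chi_3: 3, chi_4: 1, chi_5: 0.

Solution. Use <chi_rho, chi> = (1/|G|) sum_C |C| * chi_rho(C) * conj(chi(C)) with |G| = 8 for each irreducible chi in the table:
  <chi_rho, chi_1> = (1/8)[1*(6)*conj(1) + 1*(6)*conj(1) + 2*(-2)*conj(1) + 2*(2)*conj(1) + 2*(-2)*conj(1)]
      = (1/8)[(6) + (6) + (-4) + (4) + (-4)] = 8/8 = 1
  <chi_rho, chi_2> = (1/8)[1*(6)*conj(1) + 1*(6)*conj(1) + 2*(-2)*conj(1) + 2*(2)*conj(-1) + 2*(-2)*conj(-1)]
      = (1/8)[(6) + (6) + (-4) + (-4) + (4)] = 8/8 = 1
  <chi_rho, chi_3> = (1/8)[1*(6)*conj(1) + 1*(6)*conj(1) + 2*(-2)*conj(-1) + 2*(2)*conj(1) + 2*(-2)*conj(-1)]
      = (1/8)[(6) + (6) + (4) + (4) + (4)] = 24/8 = 3
  <chi_rho, chi_4> = (1/8)[1*(6)*conj(1) + 1*(6)*conj(1) + 2*(-2)*conj(-1) + 2*(2)*conj(-1) + 2*(-2)*conj(1)]
      = (1/8)[(6) + (6) + (4) + (-4) + (-4)] = 8/8 = 1
  <chi_rho, chi_5> = (1/8)[1*(6)*conj(2) + 1*(6)*conj(-2) + 2*(-2)*conj(0) + 2*(2)*conj(0) + 2*(-2)*conj(0)]
      = (1/8)[(12) + (-12) + (0) + (0) + (0)] = 0/8 = 0
Dimension check: dim(rho) = sum (mult * dim) = 1*1 + 1*1 + 3*1 + 1*1 + 0*2 = 6 = chi_rho(e) = 6.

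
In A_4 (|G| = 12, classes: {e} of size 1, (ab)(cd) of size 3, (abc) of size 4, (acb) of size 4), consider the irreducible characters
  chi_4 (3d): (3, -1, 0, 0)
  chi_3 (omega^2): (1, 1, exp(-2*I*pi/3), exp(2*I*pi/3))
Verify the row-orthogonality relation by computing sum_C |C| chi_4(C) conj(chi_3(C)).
Sum = 0; so <chi_4, chi_3> = 0 (distinct irreducibles are orthogonal).

Compute term by term over conjugacy classes (|C| * chi_4(C) * conj(chi_3(C))):
  1*(3)*conj(1) + 3*(-1)*conj(1) + 4*(0)*conj(exp(-2*I*pi/3)) + 4*(0)*conj(exp(2*I*pi/3))
  = (3) + (-3) + (0) + (0)
  = 0.
(Exp terms are combined using exp(i*s)*conj(exp(i*t)) = exp(i*(s-t)), and sums of them are collapsed using the identity that for every m > 1 the m distinct m-th roots of unity sum to 0, e.g. 1 + exp(2*I*pi/3) + exp(-2*I*pi/3) = 0.)
Dividing by |G| = 12 gives 0/12 = 0, matching the row-orthogonality relation <chi_4, chi_3> = [chi_4 = chi_3].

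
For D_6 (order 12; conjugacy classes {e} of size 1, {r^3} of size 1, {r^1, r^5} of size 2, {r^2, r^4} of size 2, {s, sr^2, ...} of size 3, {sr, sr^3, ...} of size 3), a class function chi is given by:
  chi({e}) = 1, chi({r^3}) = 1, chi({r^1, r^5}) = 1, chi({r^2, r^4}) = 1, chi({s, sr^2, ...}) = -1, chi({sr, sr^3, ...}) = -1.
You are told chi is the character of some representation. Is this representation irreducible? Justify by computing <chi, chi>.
Irreducible: <chi, chi> = 1.

Reasoning: <chi, chi> = (1/|G|) sum_C |C| * |chi(C)|^2 = (1/12)[1*|1|^2 + 1*|1|^2 + 2*|1|^2 + 2*|1|^2 + 3*|-1|^2 + 3*|-1|^2]
  = (1/12)[(1) + (1) + (2) + (2) + (3) + (3)] = 12/12 = 1.
A character is irreducible iff <chi, chi> = 1, so this representation is irreducible.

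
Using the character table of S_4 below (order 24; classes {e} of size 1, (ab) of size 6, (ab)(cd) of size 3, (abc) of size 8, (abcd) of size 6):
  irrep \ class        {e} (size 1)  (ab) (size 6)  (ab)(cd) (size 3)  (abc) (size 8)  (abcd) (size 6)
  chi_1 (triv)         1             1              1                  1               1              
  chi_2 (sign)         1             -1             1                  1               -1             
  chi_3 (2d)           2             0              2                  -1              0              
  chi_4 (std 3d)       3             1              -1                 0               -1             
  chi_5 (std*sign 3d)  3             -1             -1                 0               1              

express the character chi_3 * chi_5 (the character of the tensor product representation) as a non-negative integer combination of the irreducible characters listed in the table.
chi_3 tensor chi_5 = chi_4 + chi_5 (all other irreducibles have multiplicity 0).

Argument: The character of a tensor product is the pointwise product (chi_3 * chi_5)(C) = chi_3(C) * chi_5(C):
  {e}: (2)*(3), (ab): (0)*(-1), (ab)(cd): (2)*(-1), (abc): (-1)*(0), (abcd): (0)*(1)
so (chi_3 * chi_5) takes values
  {e} -> 6, (ab) -> 0, (ab)(cd) -> -2, (abc) -> 0, (abcd) -> 0.
Now take the inner product of this character with each irreducible chi from the table, <chi_3*chi_5, chi> = (1/24) sum_C |C| (chi_3*chi_5)(C) conj(chi(C)):
  <chi_3*chi_5, chi_1> = (1/24)[1*(6)*conj(1) + 6*(0)*conj(1) + 3*(-2)*conj(1) + 8*(0)*conj(1) + 6*(0)*conj(1)]
      = (1/24)[(6) + (0) + (-6) + (0) + (0)] = 0/24 = 0
  <chi_3*chi_5, chi_2> = (1/24)[1*(6)*conj(1) + 6*(0)*conj(-1) + 3*(-2)*conj(1) + 8*(0)*conj(1) + 6*(0)*conj(-1)]
      = (1/24)[(6) + (0) + (-6) + (0) + (0)] = 0/24 = 0
  <chi_3*chi_5, chi_3> = (1/24)[1*(6)*conj(2) + 6*(0)*conj(0) + 3*(-2)*conj(2) + 8*(0)*conj(-1) + 6*(0)*conj(0)]
      = (1/24)[(12) + (0) + (-12) + (0) + (0)] = 0/24 = 0
  <chi_3*chi_5, chi_4> = (1/24)[1*(6)*conj(3) + 6*(0)*conj(1) + 3*(-2)*conj(-1) + 8*(0)*conj(0) + 6*(0)*conj(-1)]
      = (1/24)[(18) + (0) + (6) + (0) + (0)] = 24/24 = 1
  <chi_3*chi_5, chi_5> = (1/24)[1*(6)*conj(3) + 6*(0)*conj(-1) + 3*(-2)*conj(-1) + 8*(0)*conj(0) + 6*(0)*conj(1)]
      = (1/24)[(18) + (0) + (6) + (0) + (0)] = 24/24 = 1
Hence the multiplicities are chi_4: 1, chi_5: 1. Dimension check: dim(chi_3)*dim(chi_5) = 2*3 = 6 and sum (mult * dim) = 1*3 + 1*3 = 6.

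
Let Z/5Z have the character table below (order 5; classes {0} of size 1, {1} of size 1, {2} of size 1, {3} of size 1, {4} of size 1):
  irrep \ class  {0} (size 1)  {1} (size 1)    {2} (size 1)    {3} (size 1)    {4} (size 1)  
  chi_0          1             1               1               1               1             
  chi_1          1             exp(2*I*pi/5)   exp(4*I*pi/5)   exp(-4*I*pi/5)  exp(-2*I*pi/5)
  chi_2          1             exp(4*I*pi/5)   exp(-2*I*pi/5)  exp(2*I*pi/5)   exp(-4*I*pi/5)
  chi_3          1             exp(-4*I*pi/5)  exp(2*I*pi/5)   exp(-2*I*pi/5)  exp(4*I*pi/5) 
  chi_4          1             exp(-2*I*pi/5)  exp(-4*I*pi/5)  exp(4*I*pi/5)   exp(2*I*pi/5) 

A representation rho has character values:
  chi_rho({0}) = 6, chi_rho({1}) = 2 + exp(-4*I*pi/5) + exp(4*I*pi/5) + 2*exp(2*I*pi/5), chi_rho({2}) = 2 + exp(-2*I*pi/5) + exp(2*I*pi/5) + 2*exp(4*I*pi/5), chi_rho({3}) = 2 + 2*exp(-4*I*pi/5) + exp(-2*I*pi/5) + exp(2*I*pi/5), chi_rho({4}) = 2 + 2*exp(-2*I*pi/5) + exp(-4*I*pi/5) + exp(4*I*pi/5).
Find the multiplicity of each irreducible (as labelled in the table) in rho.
Multiplicities: chi_0: 2, chi_1: 2, chi_2: 1, chi_3: 1, chi_4: 0.

Derivation: Use <chi_rho, chi> = (1/|G|) sum_C |C| * chi_rho(C) * conj(chi(C)) with |G| = 5 for each irreducible chi in the table:
  <chi_rho, chi_0> = (1/5)[1*(6)*conj(1) + 1*(2 + exp(-4*I*pi/5) + exp(4*I*pi/5) + 2*exp(2*I*pi/5))*conj(1) + 1*(2 + exp(-2*I*pi/5) + exp(2*I*pi/5) + 2*exp(4*I*pi/5))*conj(1) + 1*(2 + 2*exp(-4*I*pi/5) + exp(-2*I*pi/5) + exp(2*I*pi/5))*conj(1) + 1*(2 + 2*exp(-2*I*pi/5) + exp(-4*I*pi/5) + exp(4*I*pi/5))*conj(1)]
      = (1/5)[(6) + (2 + exp(-4*I*pi/5) + exp(4*I*pi/5) + 2*exp(2*I*pi/5)) + (2 + exp(-2*I*pi/5) + exp(2*I*pi/5) + 2*exp(4*I*pi/5)) + (2 + 2*exp(-4*I*pi/5) + exp(-2*I*pi/5) + exp(2*I*pi/5)) + (2 + 2*exp(-2*I*pi/5) + exp(-4*I*pi/5) + exp(4*I*pi/5))] = 10/5 = 2
  <chi_rho, chi_1> = (1/5)[1*(6)*conj(1) + 1*(2 + exp(-4*I*pi/5) + exp(4*I*pi/5) + 2*exp(2*I*pi/5))*conj(exp(2*I*pi/5)) + 1*(2 + exp(-2*I*pi/5) + exp(2*I*pi/5) + 2*exp(4*I*pi/5))*conj(exp(4*I*pi/5)) + 1*(2 + 2*exp(-4*I*pi/5) + exp(-2*I*pi/5) + exp(2*I*pi/5))*conj(exp(-4*I*pi/5)) + 1*(2 + 2*exp(-2*I*pi/5) + exp(-4*I*pi/5) + exp(4*I*pi/5))*conj(exp(-2*I*pi/5))]
      = (1/5)[(6) + (2 + 2*exp(-2*I*pi/5) + exp(4*I*pi/5) + exp(2*I*pi/5)) + (2 + 2*exp(-4*I*pi/5) + exp(-2*I*pi/5) + exp(4*I*pi/5)) + (2 + exp(-4*I*pi/5) + exp(2*I*pi/5) + 2*exp(4*I*pi/5)) + (2 + exp(-2*I*pi/5) + exp(-4*I*pi/5) + 2*exp(2*I*pi/5))] = 10/5 = 2
  <chi_rho, chi_2> = (1/5)[1*(6)*conj(1) + 1*(2 + exp(-4*I*pi/5) + exp(4*I*pi/5) + 2*exp(2*I*pi/5))*conj(exp(4*I*pi/5)) + 1*(2 + exp(-2*I*pi/5) + exp(2*I*pi/5) + 2*exp(4*I*pi/5))*conj(exp(-2*I*pi/5)) + 1*(2 + 2*exp(-4*I*pi/5) + exp(-2*I*pi/5) + exp(2*I*pi/5))*conj(exp(2*I*pi/5)) + 1*(2 + 2*exp(-2*I*pi/5) + exp(-4*I*pi/5) + exp(4*I*pi/5))*conj(exp(-4*I*pi/5))]
      = (1/5)[(6) + (1 + 2*exp(-2*I*pi/5) + 2*exp(-4*I*pi/5) + exp(2*I*pi/5)) + (1 + 2*exp(-4*I*pi/5) + exp(4*I*pi/5) + 2*exp(2*I*pi/5)) + (1 + 2*exp(-2*I*pi/5) + exp(-4*I*pi/5) + 2*exp(4*I*pi/5)) + (1 + exp(-2*I*pi/5) + 2*exp(4*I*pi/5) + 2*exp(2*I*pi/5))] = 5/5 = 1
  <chi_rho, chi_3> = (1/5)[1*(6)*conj(1) + 1*(2 + exp(-4*I*pi/5) + exp(4*I*pi/5) + 2*exp(2*I*pi/5))*conj(exp(-4*I*pi/5)) + 1*(2 + exp(-2*I*pi/5) + exp(2*I*pi/5) + 2*exp(4*I*pi/5))*conj(exp(2*I*pi/5)) + 1*(2 + 2*exp(-4*I*pi/5) + exp(-2*I*pi/5) + exp(2*I*pi/5))*conj(exp(-2*I*pi/5)) + 1*(2 + 2*exp(-2*I*pi/5) + exp(-4*I*pi/5) + exp(4*I*pi/5))*conj(exp(4*I*pi/5))]
      = (1/5)[(6) + (1 + 2*exp(-4*I*pi/5) + exp(-2*I*pi/5) + 2*exp(4*I*pi/5)) + (1 + 2*exp(-2*I*pi/5) + exp(-4*I*pi/5) + 2*exp(2*I*pi/5)) + (1 + 2*exp(-2*I*pi/5) + exp(4*I*pi/5) + 2*exp(2*I*pi/5)) + (1 + 2*exp(-4*I*pi/5) + exp(2*I*pi/5) + 2*exp(4*I*pi/5))] = 5/5 = 1
  <chi_rho, chi_4> = (1/5)[1*(6)*conj(1) + 1*(2 + exp(-4*I*pi/5) + exp(4*I*pi/5) + 2*exp(2*I*pi/5))*conj(exp(-2*I*pi/5)) + 1*(2 + exp(-2*I*pi/5) + exp(2*I*pi/5) + 2*exp(4*I*pi/5))*conj(exp(-4*I*pi/5)) + 1*(2 + 2*exp(-4*I*pi/5) + exp(-2*I*pi/5) + exp(2*I*pi/5))*conj(exp(4*I*pi/5)) + 1*(2 + 2*exp(-2*I*pi/5) + exp(-4*I*pi/5) + exp(4*I*pi/5))*conj(exp(2*I*pi/5))]
      = (1/5)[(6) + (exp(-2*I*pi/5) + exp(-4*I*pi/5) + 2*exp(4*I*pi/5) + 2*exp(2*I*pi/5)) + (2*exp(-2*I*pi/5) + exp(-4*I*pi/5) + exp(2*I*pi/5) + 2*exp(4*I*pi/5)) + (2*exp(-4*I*pi/5) + exp(-2*I*pi/5) + exp(4*I*pi/5) + 2*exp(2*I*pi/5)) + (2*exp(-2*I*pi/5) + 2*exp(-4*I*pi/5) + exp(4*I*pi/5) + exp(2*I*pi/5))] = 0/5 = 0
(Exp terms are combined using exp(i*s)*conj(exp(i*t)) = exp(i*(s-t)), and sums of them are collapsed using the identity that for every m > 1 the m distinct m-th roots of unity sum to 0, e.g. 1 + exp(2*I*pi/3) + exp(-2*I*pi/3) = 0.)
Dimension check: dim(rho) = sum (mult * dim) = 2*1 + 2*1 + 1*1 + 1*1 + 0*1 = 6 = chi_rho(e) = 6.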